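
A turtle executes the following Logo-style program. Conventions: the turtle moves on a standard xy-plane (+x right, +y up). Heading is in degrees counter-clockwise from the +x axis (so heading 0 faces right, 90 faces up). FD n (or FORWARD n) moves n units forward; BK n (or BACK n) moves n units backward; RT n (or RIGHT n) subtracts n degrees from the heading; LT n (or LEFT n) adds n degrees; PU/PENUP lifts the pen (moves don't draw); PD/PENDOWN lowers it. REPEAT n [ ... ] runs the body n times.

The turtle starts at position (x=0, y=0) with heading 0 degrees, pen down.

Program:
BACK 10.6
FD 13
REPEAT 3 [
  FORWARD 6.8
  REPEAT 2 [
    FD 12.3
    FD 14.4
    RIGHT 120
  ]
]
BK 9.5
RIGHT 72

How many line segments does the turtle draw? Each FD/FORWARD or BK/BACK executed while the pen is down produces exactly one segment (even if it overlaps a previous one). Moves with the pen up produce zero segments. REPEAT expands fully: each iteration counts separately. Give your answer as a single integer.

Executing turtle program step by step:
Start: pos=(0,0), heading=0, pen down
BK 10.6: (0,0) -> (-10.6,0) [heading=0, draw]
FD 13: (-10.6,0) -> (2.4,0) [heading=0, draw]
REPEAT 3 [
  -- iteration 1/3 --
  FD 6.8: (2.4,0) -> (9.2,0) [heading=0, draw]
  REPEAT 2 [
    -- iteration 1/2 --
    FD 12.3: (9.2,0) -> (21.5,0) [heading=0, draw]
    FD 14.4: (21.5,0) -> (35.9,0) [heading=0, draw]
    RT 120: heading 0 -> 240
    -- iteration 2/2 --
    FD 12.3: (35.9,0) -> (29.75,-10.652) [heading=240, draw]
    FD 14.4: (29.75,-10.652) -> (22.55,-23.123) [heading=240, draw]
    RT 120: heading 240 -> 120
  ]
  -- iteration 2/3 --
  FD 6.8: (22.55,-23.123) -> (19.15,-17.234) [heading=120, draw]
  REPEAT 2 [
    -- iteration 1/2 --
    FD 12.3: (19.15,-17.234) -> (13,-6.582) [heading=120, draw]
    FD 14.4: (13,-6.582) -> (5.8,5.889) [heading=120, draw]
    RT 120: heading 120 -> 0
    -- iteration 2/2 --
    FD 12.3: (5.8,5.889) -> (18.1,5.889) [heading=0, draw]
    FD 14.4: (18.1,5.889) -> (32.5,5.889) [heading=0, draw]
    RT 120: heading 0 -> 240
  ]
  -- iteration 3/3 --
  FD 6.8: (32.5,5.889) -> (29.1,0) [heading=240, draw]
  REPEAT 2 [
    -- iteration 1/2 --
    FD 12.3: (29.1,0) -> (22.95,-10.652) [heading=240, draw]
    FD 14.4: (22.95,-10.652) -> (15.75,-23.123) [heading=240, draw]
    RT 120: heading 240 -> 120
    -- iteration 2/2 --
    FD 12.3: (15.75,-23.123) -> (9.6,-12.471) [heading=120, draw]
    FD 14.4: (9.6,-12.471) -> (2.4,0) [heading=120, draw]
    RT 120: heading 120 -> 0
  ]
]
BK 9.5: (2.4,0) -> (-7.1,0) [heading=0, draw]
RT 72: heading 0 -> 288
Final: pos=(-7.1,0), heading=288, 18 segment(s) drawn
Segments drawn: 18

Answer: 18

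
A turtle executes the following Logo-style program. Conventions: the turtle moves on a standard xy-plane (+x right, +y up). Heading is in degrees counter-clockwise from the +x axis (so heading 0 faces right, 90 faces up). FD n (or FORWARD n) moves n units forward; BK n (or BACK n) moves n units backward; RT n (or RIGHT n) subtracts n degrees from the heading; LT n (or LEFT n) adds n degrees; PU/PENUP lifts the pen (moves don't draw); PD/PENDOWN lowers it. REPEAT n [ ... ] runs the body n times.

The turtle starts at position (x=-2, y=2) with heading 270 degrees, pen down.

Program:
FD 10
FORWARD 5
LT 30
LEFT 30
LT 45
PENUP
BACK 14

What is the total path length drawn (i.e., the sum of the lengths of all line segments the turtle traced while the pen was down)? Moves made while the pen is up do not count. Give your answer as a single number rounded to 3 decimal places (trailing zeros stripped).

Executing turtle program step by step:
Start: pos=(-2,2), heading=270, pen down
FD 10: (-2,2) -> (-2,-8) [heading=270, draw]
FD 5: (-2,-8) -> (-2,-13) [heading=270, draw]
LT 30: heading 270 -> 300
LT 30: heading 300 -> 330
LT 45: heading 330 -> 15
PU: pen up
BK 14: (-2,-13) -> (-15.523,-16.623) [heading=15, move]
Final: pos=(-15.523,-16.623), heading=15, 2 segment(s) drawn

Segment lengths:
  seg 1: (-2,2) -> (-2,-8), length = 10
  seg 2: (-2,-8) -> (-2,-13), length = 5
Total = 15

Answer: 15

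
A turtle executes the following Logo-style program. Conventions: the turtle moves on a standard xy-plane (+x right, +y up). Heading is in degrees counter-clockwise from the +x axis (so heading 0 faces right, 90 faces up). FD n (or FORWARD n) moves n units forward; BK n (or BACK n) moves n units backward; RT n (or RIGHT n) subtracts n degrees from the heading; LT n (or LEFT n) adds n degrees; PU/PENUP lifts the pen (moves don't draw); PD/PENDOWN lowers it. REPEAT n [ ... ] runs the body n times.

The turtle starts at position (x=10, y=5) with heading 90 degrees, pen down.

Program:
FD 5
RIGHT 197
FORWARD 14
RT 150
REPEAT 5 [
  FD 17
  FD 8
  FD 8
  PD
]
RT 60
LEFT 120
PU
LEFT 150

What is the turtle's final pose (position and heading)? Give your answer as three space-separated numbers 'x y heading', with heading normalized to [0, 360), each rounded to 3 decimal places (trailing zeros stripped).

Answer: -31.21 157.383 313

Derivation:
Executing turtle program step by step:
Start: pos=(10,5), heading=90, pen down
FD 5: (10,5) -> (10,10) [heading=90, draw]
RT 197: heading 90 -> 253
FD 14: (10,10) -> (5.907,-3.388) [heading=253, draw]
RT 150: heading 253 -> 103
REPEAT 5 [
  -- iteration 1/5 --
  FD 17: (5.907,-3.388) -> (2.083,13.176) [heading=103, draw]
  FD 8: (2.083,13.176) -> (0.283,20.971) [heading=103, draw]
  FD 8: (0.283,20.971) -> (-1.517,28.766) [heading=103, draw]
  PD: pen down
  -- iteration 2/5 --
  FD 17: (-1.517,28.766) -> (-5.341,45.33) [heading=103, draw]
  FD 8: (-5.341,45.33) -> (-7.14,53.125) [heading=103, draw]
  FD 8: (-7.14,53.125) -> (-8.94,60.92) [heading=103, draw]
  PD: pen down
  -- iteration 3/5 --
  FD 17: (-8.94,60.92) -> (-12.764,77.484) [heading=103, draw]
  FD 8: (-12.764,77.484) -> (-14.564,85.279) [heading=103, draw]
  FD 8: (-14.564,85.279) -> (-16.363,93.074) [heading=103, draw]
  PD: pen down
  -- iteration 4/5 --
  FD 17: (-16.363,93.074) -> (-20.188,109.639) [heading=103, draw]
  FD 8: (-20.188,109.639) -> (-21.987,117.434) [heading=103, draw]
  FD 8: (-21.987,117.434) -> (-23.787,125.229) [heading=103, draw]
  PD: pen down
  -- iteration 5/5 --
  FD 17: (-23.787,125.229) -> (-27.611,141.793) [heading=103, draw]
  FD 8: (-27.611,141.793) -> (-29.411,149.588) [heading=103, draw]
  FD 8: (-29.411,149.588) -> (-31.21,157.383) [heading=103, draw]
  PD: pen down
]
RT 60: heading 103 -> 43
LT 120: heading 43 -> 163
PU: pen up
LT 150: heading 163 -> 313
Final: pos=(-31.21,157.383), heading=313, 17 segment(s) drawn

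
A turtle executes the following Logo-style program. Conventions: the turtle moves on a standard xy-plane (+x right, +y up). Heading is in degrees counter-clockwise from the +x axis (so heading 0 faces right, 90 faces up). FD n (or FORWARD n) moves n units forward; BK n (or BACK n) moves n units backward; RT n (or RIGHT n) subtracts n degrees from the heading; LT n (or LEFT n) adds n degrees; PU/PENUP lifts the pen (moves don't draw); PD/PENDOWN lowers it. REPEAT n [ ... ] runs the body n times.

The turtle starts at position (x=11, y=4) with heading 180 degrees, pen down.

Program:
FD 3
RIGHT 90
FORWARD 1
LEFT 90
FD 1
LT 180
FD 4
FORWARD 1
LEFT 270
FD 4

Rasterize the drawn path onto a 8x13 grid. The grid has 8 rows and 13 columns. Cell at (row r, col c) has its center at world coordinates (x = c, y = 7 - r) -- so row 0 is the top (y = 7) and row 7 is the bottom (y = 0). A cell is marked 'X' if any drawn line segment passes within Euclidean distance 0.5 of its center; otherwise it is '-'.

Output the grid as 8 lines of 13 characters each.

Answer: -------------
-------------
-------XXXXXX
--------XXXXX
------------X
------------X
------------X
-------------

Derivation:
Segment 0: (11,4) -> (8,4)
Segment 1: (8,4) -> (8,5)
Segment 2: (8,5) -> (7,5)
Segment 3: (7,5) -> (11,5)
Segment 4: (11,5) -> (12,5)
Segment 5: (12,5) -> (12,1)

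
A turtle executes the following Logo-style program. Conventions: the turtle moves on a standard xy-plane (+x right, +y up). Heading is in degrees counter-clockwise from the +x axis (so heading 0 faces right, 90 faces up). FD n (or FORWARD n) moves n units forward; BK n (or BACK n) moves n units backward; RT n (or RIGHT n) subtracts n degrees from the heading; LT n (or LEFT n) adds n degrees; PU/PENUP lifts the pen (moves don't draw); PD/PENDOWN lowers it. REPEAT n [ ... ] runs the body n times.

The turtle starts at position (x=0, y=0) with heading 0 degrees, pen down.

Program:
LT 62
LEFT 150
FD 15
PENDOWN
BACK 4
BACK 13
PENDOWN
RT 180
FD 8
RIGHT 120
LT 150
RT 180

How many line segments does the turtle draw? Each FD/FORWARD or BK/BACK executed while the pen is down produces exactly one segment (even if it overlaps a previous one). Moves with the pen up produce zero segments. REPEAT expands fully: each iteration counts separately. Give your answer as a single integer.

Executing turtle program step by step:
Start: pos=(0,0), heading=0, pen down
LT 62: heading 0 -> 62
LT 150: heading 62 -> 212
FD 15: (0,0) -> (-12.721,-7.949) [heading=212, draw]
PD: pen down
BK 4: (-12.721,-7.949) -> (-9.329,-5.829) [heading=212, draw]
BK 13: (-9.329,-5.829) -> (1.696,1.06) [heading=212, draw]
PD: pen down
RT 180: heading 212 -> 32
FD 8: (1.696,1.06) -> (8.48,5.299) [heading=32, draw]
RT 120: heading 32 -> 272
LT 150: heading 272 -> 62
RT 180: heading 62 -> 242
Final: pos=(8.48,5.299), heading=242, 4 segment(s) drawn
Segments drawn: 4

Answer: 4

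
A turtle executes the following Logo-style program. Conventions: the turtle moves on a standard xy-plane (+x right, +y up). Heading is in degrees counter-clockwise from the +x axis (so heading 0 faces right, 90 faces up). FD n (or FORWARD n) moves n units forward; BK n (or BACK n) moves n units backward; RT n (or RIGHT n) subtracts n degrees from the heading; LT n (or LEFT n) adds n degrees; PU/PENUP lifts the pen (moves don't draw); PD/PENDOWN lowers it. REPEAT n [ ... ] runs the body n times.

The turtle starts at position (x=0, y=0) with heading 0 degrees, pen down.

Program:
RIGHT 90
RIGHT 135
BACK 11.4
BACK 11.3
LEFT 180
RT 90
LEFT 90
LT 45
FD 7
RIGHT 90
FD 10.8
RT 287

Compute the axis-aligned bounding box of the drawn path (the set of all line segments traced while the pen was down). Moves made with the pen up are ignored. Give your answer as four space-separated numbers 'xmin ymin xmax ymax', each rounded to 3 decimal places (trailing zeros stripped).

Answer: 0 -26.851 23.051 0

Derivation:
Executing turtle program step by step:
Start: pos=(0,0), heading=0, pen down
RT 90: heading 0 -> 270
RT 135: heading 270 -> 135
BK 11.4: (0,0) -> (8.061,-8.061) [heading=135, draw]
BK 11.3: (8.061,-8.061) -> (16.051,-16.051) [heading=135, draw]
LT 180: heading 135 -> 315
RT 90: heading 315 -> 225
LT 90: heading 225 -> 315
LT 45: heading 315 -> 0
FD 7: (16.051,-16.051) -> (23.051,-16.051) [heading=0, draw]
RT 90: heading 0 -> 270
FD 10.8: (23.051,-16.051) -> (23.051,-26.851) [heading=270, draw]
RT 287: heading 270 -> 343
Final: pos=(23.051,-26.851), heading=343, 4 segment(s) drawn

Segment endpoints: x in {0, 8.061, 16.051, 23.051}, y in {-26.851, -16.051, -8.061, 0}
xmin=0, ymin=-26.851, xmax=23.051, ymax=0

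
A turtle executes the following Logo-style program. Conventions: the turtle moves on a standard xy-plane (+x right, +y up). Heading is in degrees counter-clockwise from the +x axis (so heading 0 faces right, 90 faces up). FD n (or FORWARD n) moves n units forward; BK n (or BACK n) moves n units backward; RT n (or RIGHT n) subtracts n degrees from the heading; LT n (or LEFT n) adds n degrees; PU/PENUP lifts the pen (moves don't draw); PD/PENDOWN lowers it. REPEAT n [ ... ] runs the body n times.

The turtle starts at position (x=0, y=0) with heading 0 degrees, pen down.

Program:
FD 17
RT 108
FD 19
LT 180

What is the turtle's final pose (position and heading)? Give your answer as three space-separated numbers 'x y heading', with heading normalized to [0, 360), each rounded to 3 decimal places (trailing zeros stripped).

Answer: 11.129 -18.07 72

Derivation:
Executing turtle program step by step:
Start: pos=(0,0), heading=0, pen down
FD 17: (0,0) -> (17,0) [heading=0, draw]
RT 108: heading 0 -> 252
FD 19: (17,0) -> (11.129,-18.07) [heading=252, draw]
LT 180: heading 252 -> 72
Final: pos=(11.129,-18.07), heading=72, 2 segment(s) drawn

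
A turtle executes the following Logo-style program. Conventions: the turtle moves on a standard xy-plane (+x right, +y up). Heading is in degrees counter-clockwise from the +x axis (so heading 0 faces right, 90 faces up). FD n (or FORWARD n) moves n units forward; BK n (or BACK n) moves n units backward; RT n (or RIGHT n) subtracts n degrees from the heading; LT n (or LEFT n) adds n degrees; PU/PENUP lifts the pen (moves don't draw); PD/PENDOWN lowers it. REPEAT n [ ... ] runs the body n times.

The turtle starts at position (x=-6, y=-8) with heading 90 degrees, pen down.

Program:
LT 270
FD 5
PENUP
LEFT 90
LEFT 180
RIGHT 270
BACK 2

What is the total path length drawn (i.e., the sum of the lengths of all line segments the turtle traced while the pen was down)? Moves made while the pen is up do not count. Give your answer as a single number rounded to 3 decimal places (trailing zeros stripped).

Answer: 5

Derivation:
Executing turtle program step by step:
Start: pos=(-6,-8), heading=90, pen down
LT 270: heading 90 -> 0
FD 5: (-6,-8) -> (-1,-8) [heading=0, draw]
PU: pen up
LT 90: heading 0 -> 90
LT 180: heading 90 -> 270
RT 270: heading 270 -> 0
BK 2: (-1,-8) -> (-3,-8) [heading=0, move]
Final: pos=(-3,-8), heading=0, 1 segment(s) drawn

Segment lengths:
  seg 1: (-6,-8) -> (-1,-8), length = 5
Total = 5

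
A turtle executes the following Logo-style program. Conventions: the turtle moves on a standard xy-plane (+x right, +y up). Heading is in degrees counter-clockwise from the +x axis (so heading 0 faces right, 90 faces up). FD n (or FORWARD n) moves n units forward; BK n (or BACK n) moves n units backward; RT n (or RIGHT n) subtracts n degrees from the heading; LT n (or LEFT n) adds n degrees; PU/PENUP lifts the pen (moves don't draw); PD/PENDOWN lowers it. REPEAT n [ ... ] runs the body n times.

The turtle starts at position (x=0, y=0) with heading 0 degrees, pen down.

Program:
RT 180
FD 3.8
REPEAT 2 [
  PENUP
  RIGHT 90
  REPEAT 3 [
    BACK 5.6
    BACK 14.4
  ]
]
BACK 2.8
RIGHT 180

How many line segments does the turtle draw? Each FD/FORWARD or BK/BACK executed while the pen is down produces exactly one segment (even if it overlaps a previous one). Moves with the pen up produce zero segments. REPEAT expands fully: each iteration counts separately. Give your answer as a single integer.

Answer: 1

Derivation:
Executing turtle program step by step:
Start: pos=(0,0), heading=0, pen down
RT 180: heading 0 -> 180
FD 3.8: (0,0) -> (-3.8,0) [heading=180, draw]
REPEAT 2 [
  -- iteration 1/2 --
  PU: pen up
  RT 90: heading 180 -> 90
  REPEAT 3 [
    -- iteration 1/3 --
    BK 5.6: (-3.8,0) -> (-3.8,-5.6) [heading=90, move]
    BK 14.4: (-3.8,-5.6) -> (-3.8,-20) [heading=90, move]
    -- iteration 2/3 --
    BK 5.6: (-3.8,-20) -> (-3.8,-25.6) [heading=90, move]
    BK 14.4: (-3.8,-25.6) -> (-3.8,-40) [heading=90, move]
    -- iteration 3/3 --
    BK 5.6: (-3.8,-40) -> (-3.8,-45.6) [heading=90, move]
    BK 14.4: (-3.8,-45.6) -> (-3.8,-60) [heading=90, move]
  ]
  -- iteration 2/2 --
  PU: pen up
  RT 90: heading 90 -> 0
  REPEAT 3 [
    -- iteration 1/3 --
    BK 5.6: (-3.8,-60) -> (-9.4,-60) [heading=0, move]
    BK 14.4: (-9.4,-60) -> (-23.8,-60) [heading=0, move]
    -- iteration 2/3 --
    BK 5.6: (-23.8,-60) -> (-29.4,-60) [heading=0, move]
    BK 14.4: (-29.4,-60) -> (-43.8,-60) [heading=0, move]
    -- iteration 3/3 --
    BK 5.6: (-43.8,-60) -> (-49.4,-60) [heading=0, move]
    BK 14.4: (-49.4,-60) -> (-63.8,-60) [heading=0, move]
  ]
]
BK 2.8: (-63.8,-60) -> (-66.6,-60) [heading=0, move]
RT 180: heading 0 -> 180
Final: pos=(-66.6,-60), heading=180, 1 segment(s) drawn
Segments drawn: 1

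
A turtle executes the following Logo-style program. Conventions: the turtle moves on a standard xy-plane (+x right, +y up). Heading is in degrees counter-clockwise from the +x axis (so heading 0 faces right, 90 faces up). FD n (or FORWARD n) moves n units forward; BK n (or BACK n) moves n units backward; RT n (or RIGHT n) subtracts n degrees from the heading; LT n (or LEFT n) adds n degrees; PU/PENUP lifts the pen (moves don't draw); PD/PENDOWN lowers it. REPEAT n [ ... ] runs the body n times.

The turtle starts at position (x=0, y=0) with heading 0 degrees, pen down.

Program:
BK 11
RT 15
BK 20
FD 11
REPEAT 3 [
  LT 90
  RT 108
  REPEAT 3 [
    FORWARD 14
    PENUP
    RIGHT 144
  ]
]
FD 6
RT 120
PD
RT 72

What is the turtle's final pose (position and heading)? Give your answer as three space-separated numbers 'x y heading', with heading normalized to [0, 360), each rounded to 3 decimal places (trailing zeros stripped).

Answer: -17.688 -0.516 243

Derivation:
Executing turtle program step by step:
Start: pos=(0,0), heading=0, pen down
BK 11: (0,0) -> (-11,0) [heading=0, draw]
RT 15: heading 0 -> 345
BK 20: (-11,0) -> (-30.319,5.176) [heading=345, draw]
FD 11: (-30.319,5.176) -> (-19.693,2.329) [heading=345, draw]
REPEAT 3 [
  -- iteration 1/3 --
  LT 90: heading 345 -> 75
  RT 108: heading 75 -> 327
  REPEAT 3 [
    -- iteration 1/3 --
    FD 14: (-19.693,2.329) -> (-7.952,-5.296) [heading=327, draw]
    PU: pen up
    RT 144: heading 327 -> 183
    -- iteration 2/3 --
    FD 14: (-7.952,-5.296) -> (-21.933,-6.028) [heading=183, move]
    PU: pen up
    RT 144: heading 183 -> 39
    -- iteration 3/3 --
    FD 14: (-21.933,-6.028) -> (-11.053,2.782) [heading=39, move]
    PU: pen up
    RT 144: heading 39 -> 255
  ]
  -- iteration 2/3 --
  LT 90: heading 255 -> 345
  RT 108: heading 345 -> 237
  REPEAT 3 [
    -- iteration 1/3 --
    FD 14: (-11.053,2.782) -> (-18.678,-8.959) [heading=237, move]
    PU: pen up
    RT 144: heading 237 -> 93
    -- iteration 2/3 --
    FD 14: (-18.678,-8.959) -> (-19.41,5.022) [heading=93, move]
    PU: pen up
    RT 144: heading 93 -> 309
    -- iteration 3/3 --
    FD 14: (-19.41,5.022) -> (-10.6,-5.858) [heading=309, move]
    PU: pen up
    RT 144: heading 309 -> 165
  ]
  -- iteration 3/3 --
  LT 90: heading 165 -> 255
  RT 108: heading 255 -> 147
  REPEAT 3 [
    -- iteration 1/3 --
    FD 14: (-10.6,-5.858) -> (-22.341,1.767) [heading=147, move]
    PU: pen up
    RT 144: heading 147 -> 3
    -- iteration 2/3 --
    FD 14: (-22.341,1.767) -> (-8.36,2.499) [heading=3, move]
    PU: pen up
    RT 144: heading 3 -> 219
    -- iteration 3/3 --
    FD 14: (-8.36,2.499) -> (-19.24,-6.311) [heading=219, move]
    PU: pen up
    RT 144: heading 219 -> 75
  ]
]
FD 6: (-19.24,-6.311) -> (-17.688,-0.516) [heading=75, move]
RT 120: heading 75 -> 315
PD: pen down
RT 72: heading 315 -> 243
Final: pos=(-17.688,-0.516), heading=243, 4 segment(s) drawn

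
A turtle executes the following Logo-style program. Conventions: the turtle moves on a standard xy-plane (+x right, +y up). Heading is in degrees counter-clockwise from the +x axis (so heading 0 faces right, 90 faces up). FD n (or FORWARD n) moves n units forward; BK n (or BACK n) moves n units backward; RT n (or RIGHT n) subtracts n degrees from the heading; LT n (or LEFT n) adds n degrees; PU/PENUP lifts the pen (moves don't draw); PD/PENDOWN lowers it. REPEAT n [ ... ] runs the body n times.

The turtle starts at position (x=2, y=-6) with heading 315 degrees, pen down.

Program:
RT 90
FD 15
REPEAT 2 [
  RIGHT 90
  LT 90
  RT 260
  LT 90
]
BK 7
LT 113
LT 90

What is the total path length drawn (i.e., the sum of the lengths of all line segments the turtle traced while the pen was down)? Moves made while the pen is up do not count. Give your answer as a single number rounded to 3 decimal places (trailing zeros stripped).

Executing turtle program step by step:
Start: pos=(2,-6), heading=315, pen down
RT 90: heading 315 -> 225
FD 15: (2,-6) -> (-8.607,-16.607) [heading=225, draw]
REPEAT 2 [
  -- iteration 1/2 --
  RT 90: heading 225 -> 135
  LT 90: heading 135 -> 225
  RT 260: heading 225 -> 325
  LT 90: heading 325 -> 55
  -- iteration 2/2 --
  RT 90: heading 55 -> 325
  LT 90: heading 325 -> 55
  RT 260: heading 55 -> 155
  LT 90: heading 155 -> 245
]
BK 7: (-8.607,-16.607) -> (-5.648,-10.262) [heading=245, draw]
LT 113: heading 245 -> 358
LT 90: heading 358 -> 88
Final: pos=(-5.648,-10.262), heading=88, 2 segment(s) drawn

Segment lengths:
  seg 1: (2,-6) -> (-8.607,-16.607), length = 15
  seg 2: (-8.607,-16.607) -> (-5.648,-10.262), length = 7
Total = 22

Answer: 22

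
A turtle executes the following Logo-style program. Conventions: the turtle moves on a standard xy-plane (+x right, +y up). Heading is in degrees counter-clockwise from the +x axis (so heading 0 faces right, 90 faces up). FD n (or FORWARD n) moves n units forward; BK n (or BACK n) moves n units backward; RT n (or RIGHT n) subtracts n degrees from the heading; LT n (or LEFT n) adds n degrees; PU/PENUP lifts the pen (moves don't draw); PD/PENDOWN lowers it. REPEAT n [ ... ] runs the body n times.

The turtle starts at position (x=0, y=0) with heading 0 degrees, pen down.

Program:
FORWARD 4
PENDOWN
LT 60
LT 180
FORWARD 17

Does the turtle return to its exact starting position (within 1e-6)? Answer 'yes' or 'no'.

Executing turtle program step by step:
Start: pos=(0,0), heading=0, pen down
FD 4: (0,0) -> (4,0) [heading=0, draw]
PD: pen down
LT 60: heading 0 -> 60
LT 180: heading 60 -> 240
FD 17: (4,0) -> (-4.5,-14.722) [heading=240, draw]
Final: pos=(-4.5,-14.722), heading=240, 2 segment(s) drawn

Start position: (0, 0)
Final position: (-4.5, -14.722)
Distance = 15.395; >= 1e-6 -> NOT closed

Answer: no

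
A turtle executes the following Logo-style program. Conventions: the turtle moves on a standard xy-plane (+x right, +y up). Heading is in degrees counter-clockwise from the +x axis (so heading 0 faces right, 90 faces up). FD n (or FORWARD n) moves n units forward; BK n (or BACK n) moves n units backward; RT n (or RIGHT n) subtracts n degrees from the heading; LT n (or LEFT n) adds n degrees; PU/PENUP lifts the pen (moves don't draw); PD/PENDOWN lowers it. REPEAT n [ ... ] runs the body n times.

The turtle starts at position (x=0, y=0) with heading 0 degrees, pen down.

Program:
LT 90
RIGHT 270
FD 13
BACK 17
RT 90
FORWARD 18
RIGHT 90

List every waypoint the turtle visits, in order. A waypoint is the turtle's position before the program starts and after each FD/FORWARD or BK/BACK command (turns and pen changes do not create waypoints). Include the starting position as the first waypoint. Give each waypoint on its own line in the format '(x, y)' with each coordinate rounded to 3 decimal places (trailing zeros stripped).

Answer: (0, 0)
(-13, 0)
(4, 0)
(4, 18)

Derivation:
Executing turtle program step by step:
Start: pos=(0,0), heading=0, pen down
LT 90: heading 0 -> 90
RT 270: heading 90 -> 180
FD 13: (0,0) -> (-13,0) [heading=180, draw]
BK 17: (-13,0) -> (4,0) [heading=180, draw]
RT 90: heading 180 -> 90
FD 18: (4,0) -> (4,18) [heading=90, draw]
RT 90: heading 90 -> 0
Final: pos=(4,18), heading=0, 3 segment(s) drawn
Waypoints (4 total):
(0, 0)
(-13, 0)
(4, 0)
(4, 18)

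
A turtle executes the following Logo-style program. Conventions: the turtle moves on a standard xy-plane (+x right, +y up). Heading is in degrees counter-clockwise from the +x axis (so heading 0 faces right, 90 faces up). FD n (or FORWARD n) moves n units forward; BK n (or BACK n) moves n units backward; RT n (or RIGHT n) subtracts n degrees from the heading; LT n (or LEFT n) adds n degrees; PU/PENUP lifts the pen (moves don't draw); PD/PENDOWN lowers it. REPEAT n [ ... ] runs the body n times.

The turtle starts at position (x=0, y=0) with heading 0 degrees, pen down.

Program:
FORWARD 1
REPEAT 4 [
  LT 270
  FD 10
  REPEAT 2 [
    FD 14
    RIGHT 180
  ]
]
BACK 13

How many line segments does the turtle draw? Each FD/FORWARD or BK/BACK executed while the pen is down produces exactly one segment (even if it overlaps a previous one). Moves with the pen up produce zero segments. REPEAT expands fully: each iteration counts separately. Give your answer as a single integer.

Answer: 14

Derivation:
Executing turtle program step by step:
Start: pos=(0,0), heading=0, pen down
FD 1: (0,0) -> (1,0) [heading=0, draw]
REPEAT 4 [
  -- iteration 1/4 --
  LT 270: heading 0 -> 270
  FD 10: (1,0) -> (1,-10) [heading=270, draw]
  REPEAT 2 [
    -- iteration 1/2 --
    FD 14: (1,-10) -> (1,-24) [heading=270, draw]
    RT 180: heading 270 -> 90
    -- iteration 2/2 --
    FD 14: (1,-24) -> (1,-10) [heading=90, draw]
    RT 180: heading 90 -> 270
  ]
  -- iteration 2/4 --
  LT 270: heading 270 -> 180
  FD 10: (1,-10) -> (-9,-10) [heading=180, draw]
  REPEAT 2 [
    -- iteration 1/2 --
    FD 14: (-9,-10) -> (-23,-10) [heading=180, draw]
    RT 180: heading 180 -> 0
    -- iteration 2/2 --
    FD 14: (-23,-10) -> (-9,-10) [heading=0, draw]
    RT 180: heading 0 -> 180
  ]
  -- iteration 3/4 --
  LT 270: heading 180 -> 90
  FD 10: (-9,-10) -> (-9,0) [heading=90, draw]
  REPEAT 2 [
    -- iteration 1/2 --
    FD 14: (-9,0) -> (-9,14) [heading=90, draw]
    RT 180: heading 90 -> 270
    -- iteration 2/2 --
    FD 14: (-9,14) -> (-9,0) [heading=270, draw]
    RT 180: heading 270 -> 90
  ]
  -- iteration 4/4 --
  LT 270: heading 90 -> 0
  FD 10: (-9,0) -> (1,0) [heading=0, draw]
  REPEAT 2 [
    -- iteration 1/2 --
    FD 14: (1,0) -> (15,0) [heading=0, draw]
    RT 180: heading 0 -> 180
    -- iteration 2/2 --
    FD 14: (15,0) -> (1,0) [heading=180, draw]
    RT 180: heading 180 -> 0
  ]
]
BK 13: (1,0) -> (-12,0) [heading=0, draw]
Final: pos=(-12,0), heading=0, 14 segment(s) drawn
Segments drawn: 14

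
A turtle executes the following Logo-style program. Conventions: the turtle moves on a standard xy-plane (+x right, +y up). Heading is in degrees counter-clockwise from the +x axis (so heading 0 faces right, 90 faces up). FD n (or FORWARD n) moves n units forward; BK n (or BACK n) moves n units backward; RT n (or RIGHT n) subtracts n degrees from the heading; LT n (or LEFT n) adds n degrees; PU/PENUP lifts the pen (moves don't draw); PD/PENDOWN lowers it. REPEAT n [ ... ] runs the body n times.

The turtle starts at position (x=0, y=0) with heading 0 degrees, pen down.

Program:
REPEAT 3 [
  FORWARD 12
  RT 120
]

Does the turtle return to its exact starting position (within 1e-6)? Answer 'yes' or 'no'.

Answer: yes

Derivation:
Executing turtle program step by step:
Start: pos=(0,0), heading=0, pen down
REPEAT 3 [
  -- iteration 1/3 --
  FD 12: (0,0) -> (12,0) [heading=0, draw]
  RT 120: heading 0 -> 240
  -- iteration 2/3 --
  FD 12: (12,0) -> (6,-10.392) [heading=240, draw]
  RT 120: heading 240 -> 120
  -- iteration 3/3 --
  FD 12: (6,-10.392) -> (0,0) [heading=120, draw]
  RT 120: heading 120 -> 0
]
Final: pos=(0,0), heading=0, 3 segment(s) drawn

Start position: (0, 0)
Final position: (0, 0)
Distance = 0; < 1e-6 -> CLOSED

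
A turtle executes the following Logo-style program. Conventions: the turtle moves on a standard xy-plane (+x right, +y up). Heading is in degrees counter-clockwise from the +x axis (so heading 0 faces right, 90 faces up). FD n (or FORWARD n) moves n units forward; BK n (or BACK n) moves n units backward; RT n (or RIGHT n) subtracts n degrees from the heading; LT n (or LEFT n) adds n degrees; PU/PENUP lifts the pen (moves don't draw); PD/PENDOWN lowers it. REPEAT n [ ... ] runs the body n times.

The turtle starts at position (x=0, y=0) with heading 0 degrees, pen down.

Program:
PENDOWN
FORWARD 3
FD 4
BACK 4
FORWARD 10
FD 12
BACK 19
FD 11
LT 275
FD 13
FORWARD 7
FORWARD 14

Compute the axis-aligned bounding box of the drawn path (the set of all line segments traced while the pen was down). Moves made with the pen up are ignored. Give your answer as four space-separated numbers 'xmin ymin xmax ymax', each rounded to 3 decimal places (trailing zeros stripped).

Answer: 0 -33.871 25 0

Derivation:
Executing turtle program step by step:
Start: pos=(0,0), heading=0, pen down
PD: pen down
FD 3: (0,0) -> (3,0) [heading=0, draw]
FD 4: (3,0) -> (7,0) [heading=0, draw]
BK 4: (7,0) -> (3,0) [heading=0, draw]
FD 10: (3,0) -> (13,0) [heading=0, draw]
FD 12: (13,0) -> (25,0) [heading=0, draw]
BK 19: (25,0) -> (6,0) [heading=0, draw]
FD 11: (6,0) -> (17,0) [heading=0, draw]
LT 275: heading 0 -> 275
FD 13: (17,0) -> (18.133,-12.951) [heading=275, draw]
FD 7: (18.133,-12.951) -> (18.743,-19.924) [heading=275, draw]
FD 14: (18.743,-19.924) -> (19.963,-33.871) [heading=275, draw]
Final: pos=(19.963,-33.871), heading=275, 10 segment(s) drawn

Segment endpoints: x in {0, 3, 6, 7, 13, 17, 18.133, 18.743, 19.963, 25}, y in {-33.871, -19.924, -12.951, 0}
xmin=0, ymin=-33.871, xmax=25, ymax=0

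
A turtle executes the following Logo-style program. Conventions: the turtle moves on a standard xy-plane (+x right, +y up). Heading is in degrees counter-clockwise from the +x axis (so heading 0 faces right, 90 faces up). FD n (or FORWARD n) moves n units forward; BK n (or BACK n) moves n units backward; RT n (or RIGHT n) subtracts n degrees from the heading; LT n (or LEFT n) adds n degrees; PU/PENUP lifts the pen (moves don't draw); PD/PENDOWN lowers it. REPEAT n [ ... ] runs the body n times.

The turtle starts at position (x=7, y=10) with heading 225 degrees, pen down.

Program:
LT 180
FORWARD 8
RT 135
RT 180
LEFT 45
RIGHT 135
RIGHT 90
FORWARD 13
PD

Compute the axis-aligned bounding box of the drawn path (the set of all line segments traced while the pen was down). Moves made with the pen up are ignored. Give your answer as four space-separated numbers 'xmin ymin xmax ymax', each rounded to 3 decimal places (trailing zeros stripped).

Answer: 7 2.657 12.657 15.657

Derivation:
Executing turtle program step by step:
Start: pos=(7,10), heading=225, pen down
LT 180: heading 225 -> 45
FD 8: (7,10) -> (12.657,15.657) [heading=45, draw]
RT 135: heading 45 -> 270
RT 180: heading 270 -> 90
LT 45: heading 90 -> 135
RT 135: heading 135 -> 0
RT 90: heading 0 -> 270
FD 13: (12.657,15.657) -> (12.657,2.657) [heading=270, draw]
PD: pen down
Final: pos=(12.657,2.657), heading=270, 2 segment(s) drawn

Segment endpoints: x in {7, 12.657}, y in {2.657, 10, 15.657}
xmin=7, ymin=2.657, xmax=12.657, ymax=15.657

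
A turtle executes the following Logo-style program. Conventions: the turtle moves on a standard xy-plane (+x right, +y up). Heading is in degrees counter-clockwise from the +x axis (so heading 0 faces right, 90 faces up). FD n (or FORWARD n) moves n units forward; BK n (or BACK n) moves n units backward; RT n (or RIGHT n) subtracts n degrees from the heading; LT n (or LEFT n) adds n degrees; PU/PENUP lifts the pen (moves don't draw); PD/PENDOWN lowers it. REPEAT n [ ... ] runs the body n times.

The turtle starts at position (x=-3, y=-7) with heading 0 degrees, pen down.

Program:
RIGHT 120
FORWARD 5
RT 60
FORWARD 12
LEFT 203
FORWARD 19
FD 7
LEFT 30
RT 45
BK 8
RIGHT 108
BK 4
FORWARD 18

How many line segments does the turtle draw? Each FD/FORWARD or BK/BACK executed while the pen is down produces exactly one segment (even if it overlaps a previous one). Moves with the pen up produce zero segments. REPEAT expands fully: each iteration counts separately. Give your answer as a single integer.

Answer: 7

Derivation:
Executing turtle program step by step:
Start: pos=(-3,-7), heading=0, pen down
RT 120: heading 0 -> 240
FD 5: (-3,-7) -> (-5.5,-11.33) [heading=240, draw]
RT 60: heading 240 -> 180
FD 12: (-5.5,-11.33) -> (-17.5,-11.33) [heading=180, draw]
LT 203: heading 180 -> 23
FD 19: (-17.5,-11.33) -> (-0.01,-3.906) [heading=23, draw]
FD 7: (-0.01,-3.906) -> (6.433,-1.171) [heading=23, draw]
LT 30: heading 23 -> 53
RT 45: heading 53 -> 8
BK 8: (6.433,-1.171) -> (-1.489,-2.285) [heading=8, draw]
RT 108: heading 8 -> 260
BK 4: (-1.489,-2.285) -> (-0.794,1.655) [heading=260, draw]
FD 18: (-0.794,1.655) -> (-3.92,-16.072) [heading=260, draw]
Final: pos=(-3.92,-16.072), heading=260, 7 segment(s) drawn
Segments drawn: 7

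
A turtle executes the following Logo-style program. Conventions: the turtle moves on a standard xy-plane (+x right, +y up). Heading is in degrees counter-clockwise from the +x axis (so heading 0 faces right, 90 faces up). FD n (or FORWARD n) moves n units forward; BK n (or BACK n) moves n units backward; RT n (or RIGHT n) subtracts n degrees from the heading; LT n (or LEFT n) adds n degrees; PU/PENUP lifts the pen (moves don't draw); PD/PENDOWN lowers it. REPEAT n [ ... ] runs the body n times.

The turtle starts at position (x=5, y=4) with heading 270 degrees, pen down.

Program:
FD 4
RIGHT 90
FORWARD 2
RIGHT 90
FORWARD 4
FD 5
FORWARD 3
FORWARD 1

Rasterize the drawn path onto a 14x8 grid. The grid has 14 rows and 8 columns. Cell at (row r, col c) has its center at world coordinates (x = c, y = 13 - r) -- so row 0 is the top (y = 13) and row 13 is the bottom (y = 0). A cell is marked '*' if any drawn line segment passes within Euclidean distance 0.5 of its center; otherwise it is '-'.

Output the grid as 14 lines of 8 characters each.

Segment 0: (5,4) -> (5,0)
Segment 1: (5,0) -> (3,0)
Segment 2: (3,0) -> (3,4)
Segment 3: (3,4) -> (3,9)
Segment 4: (3,9) -> (3,12)
Segment 5: (3,12) -> (3,13)

Answer: ---*----
---*----
---*----
---*----
---*----
---*----
---*----
---*----
---*----
---*-*--
---*-*--
---*-*--
---*-*--
---***--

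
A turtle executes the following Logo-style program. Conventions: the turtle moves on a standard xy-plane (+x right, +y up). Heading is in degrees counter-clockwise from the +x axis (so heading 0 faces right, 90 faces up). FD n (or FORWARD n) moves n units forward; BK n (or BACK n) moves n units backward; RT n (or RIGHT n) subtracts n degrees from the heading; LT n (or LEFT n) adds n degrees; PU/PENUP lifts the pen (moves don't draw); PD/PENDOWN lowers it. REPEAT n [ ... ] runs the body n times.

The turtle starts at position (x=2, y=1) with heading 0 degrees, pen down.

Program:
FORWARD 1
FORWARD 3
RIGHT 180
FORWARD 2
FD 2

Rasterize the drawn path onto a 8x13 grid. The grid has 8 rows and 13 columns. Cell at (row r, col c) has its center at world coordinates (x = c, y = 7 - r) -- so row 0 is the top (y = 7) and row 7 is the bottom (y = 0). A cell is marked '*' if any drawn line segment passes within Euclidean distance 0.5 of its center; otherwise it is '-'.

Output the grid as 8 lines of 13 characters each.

Answer: -------------
-------------
-------------
-------------
-------------
-------------
--*****------
-------------

Derivation:
Segment 0: (2,1) -> (3,1)
Segment 1: (3,1) -> (6,1)
Segment 2: (6,1) -> (4,1)
Segment 3: (4,1) -> (2,1)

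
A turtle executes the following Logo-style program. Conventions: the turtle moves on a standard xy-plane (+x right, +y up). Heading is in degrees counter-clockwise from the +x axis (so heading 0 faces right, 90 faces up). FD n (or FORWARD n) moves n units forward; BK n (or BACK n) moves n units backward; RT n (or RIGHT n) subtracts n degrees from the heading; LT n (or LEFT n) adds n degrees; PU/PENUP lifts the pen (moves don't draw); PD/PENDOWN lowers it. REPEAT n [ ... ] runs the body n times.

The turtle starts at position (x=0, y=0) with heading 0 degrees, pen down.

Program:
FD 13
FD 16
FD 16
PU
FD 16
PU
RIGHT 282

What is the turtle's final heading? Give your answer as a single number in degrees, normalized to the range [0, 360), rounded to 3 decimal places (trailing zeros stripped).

Executing turtle program step by step:
Start: pos=(0,0), heading=0, pen down
FD 13: (0,0) -> (13,0) [heading=0, draw]
FD 16: (13,0) -> (29,0) [heading=0, draw]
FD 16: (29,0) -> (45,0) [heading=0, draw]
PU: pen up
FD 16: (45,0) -> (61,0) [heading=0, move]
PU: pen up
RT 282: heading 0 -> 78
Final: pos=(61,0), heading=78, 3 segment(s) drawn

Answer: 78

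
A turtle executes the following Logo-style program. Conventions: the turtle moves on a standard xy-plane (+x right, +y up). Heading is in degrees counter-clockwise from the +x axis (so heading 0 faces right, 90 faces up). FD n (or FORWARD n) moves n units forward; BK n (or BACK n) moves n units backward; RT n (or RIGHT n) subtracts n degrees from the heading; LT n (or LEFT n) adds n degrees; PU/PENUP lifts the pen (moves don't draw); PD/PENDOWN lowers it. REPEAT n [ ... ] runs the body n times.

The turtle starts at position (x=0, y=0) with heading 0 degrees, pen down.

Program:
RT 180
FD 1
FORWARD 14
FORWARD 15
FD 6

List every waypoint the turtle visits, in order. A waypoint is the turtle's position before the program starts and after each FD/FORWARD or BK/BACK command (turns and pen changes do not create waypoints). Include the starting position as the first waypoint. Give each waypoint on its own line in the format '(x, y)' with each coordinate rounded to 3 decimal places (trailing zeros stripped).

Answer: (0, 0)
(-1, 0)
(-15, 0)
(-30, 0)
(-36, 0)

Derivation:
Executing turtle program step by step:
Start: pos=(0,0), heading=0, pen down
RT 180: heading 0 -> 180
FD 1: (0,0) -> (-1,0) [heading=180, draw]
FD 14: (-1,0) -> (-15,0) [heading=180, draw]
FD 15: (-15,0) -> (-30,0) [heading=180, draw]
FD 6: (-30,0) -> (-36,0) [heading=180, draw]
Final: pos=(-36,0), heading=180, 4 segment(s) drawn
Waypoints (5 total):
(0, 0)
(-1, 0)
(-15, 0)
(-30, 0)
(-36, 0)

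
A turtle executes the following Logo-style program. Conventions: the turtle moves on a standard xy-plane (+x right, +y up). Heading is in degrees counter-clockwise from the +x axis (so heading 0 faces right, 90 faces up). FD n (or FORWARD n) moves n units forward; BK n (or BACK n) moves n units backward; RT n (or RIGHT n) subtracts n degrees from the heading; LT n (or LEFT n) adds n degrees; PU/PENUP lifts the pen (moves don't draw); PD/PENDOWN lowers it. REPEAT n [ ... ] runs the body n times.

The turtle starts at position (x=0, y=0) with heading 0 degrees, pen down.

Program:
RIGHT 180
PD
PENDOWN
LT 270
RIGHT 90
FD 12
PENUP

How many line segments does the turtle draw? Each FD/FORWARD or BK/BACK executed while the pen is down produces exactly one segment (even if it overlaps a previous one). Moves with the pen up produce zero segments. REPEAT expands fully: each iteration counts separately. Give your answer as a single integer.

Answer: 1

Derivation:
Executing turtle program step by step:
Start: pos=(0,0), heading=0, pen down
RT 180: heading 0 -> 180
PD: pen down
PD: pen down
LT 270: heading 180 -> 90
RT 90: heading 90 -> 0
FD 12: (0,0) -> (12,0) [heading=0, draw]
PU: pen up
Final: pos=(12,0), heading=0, 1 segment(s) drawn
Segments drawn: 1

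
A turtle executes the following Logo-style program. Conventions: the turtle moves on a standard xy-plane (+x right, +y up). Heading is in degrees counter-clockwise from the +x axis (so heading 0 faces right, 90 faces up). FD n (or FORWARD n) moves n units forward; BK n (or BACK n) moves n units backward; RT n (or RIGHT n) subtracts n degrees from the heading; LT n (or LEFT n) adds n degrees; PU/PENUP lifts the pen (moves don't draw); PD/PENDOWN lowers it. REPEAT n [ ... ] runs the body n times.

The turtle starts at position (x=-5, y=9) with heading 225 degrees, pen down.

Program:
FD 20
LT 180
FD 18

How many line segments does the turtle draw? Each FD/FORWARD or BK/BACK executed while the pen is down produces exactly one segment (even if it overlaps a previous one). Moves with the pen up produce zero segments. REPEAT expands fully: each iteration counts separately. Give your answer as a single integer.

Executing turtle program step by step:
Start: pos=(-5,9), heading=225, pen down
FD 20: (-5,9) -> (-19.142,-5.142) [heading=225, draw]
LT 180: heading 225 -> 45
FD 18: (-19.142,-5.142) -> (-6.414,7.586) [heading=45, draw]
Final: pos=(-6.414,7.586), heading=45, 2 segment(s) drawn
Segments drawn: 2

Answer: 2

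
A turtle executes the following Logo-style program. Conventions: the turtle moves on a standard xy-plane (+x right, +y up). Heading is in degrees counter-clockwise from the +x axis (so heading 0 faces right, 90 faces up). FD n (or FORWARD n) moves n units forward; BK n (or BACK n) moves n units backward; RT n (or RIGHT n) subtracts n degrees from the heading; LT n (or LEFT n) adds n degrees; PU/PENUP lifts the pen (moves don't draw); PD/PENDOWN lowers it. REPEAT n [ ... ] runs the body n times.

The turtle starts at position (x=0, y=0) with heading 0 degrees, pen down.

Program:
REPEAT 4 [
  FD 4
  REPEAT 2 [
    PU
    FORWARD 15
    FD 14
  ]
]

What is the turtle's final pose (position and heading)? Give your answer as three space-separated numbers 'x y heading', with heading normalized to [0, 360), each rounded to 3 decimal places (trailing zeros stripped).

Answer: 248 0 0

Derivation:
Executing turtle program step by step:
Start: pos=(0,0), heading=0, pen down
REPEAT 4 [
  -- iteration 1/4 --
  FD 4: (0,0) -> (4,0) [heading=0, draw]
  REPEAT 2 [
    -- iteration 1/2 --
    PU: pen up
    FD 15: (4,0) -> (19,0) [heading=0, move]
    FD 14: (19,0) -> (33,0) [heading=0, move]
    -- iteration 2/2 --
    PU: pen up
    FD 15: (33,0) -> (48,0) [heading=0, move]
    FD 14: (48,0) -> (62,0) [heading=0, move]
  ]
  -- iteration 2/4 --
  FD 4: (62,0) -> (66,0) [heading=0, move]
  REPEAT 2 [
    -- iteration 1/2 --
    PU: pen up
    FD 15: (66,0) -> (81,0) [heading=0, move]
    FD 14: (81,0) -> (95,0) [heading=0, move]
    -- iteration 2/2 --
    PU: pen up
    FD 15: (95,0) -> (110,0) [heading=0, move]
    FD 14: (110,0) -> (124,0) [heading=0, move]
  ]
  -- iteration 3/4 --
  FD 4: (124,0) -> (128,0) [heading=0, move]
  REPEAT 2 [
    -- iteration 1/2 --
    PU: pen up
    FD 15: (128,0) -> (143,0) [heading=0, move]
    FD 14: (143,0) -> (157,0) [heading=0, move]
    -- iteration 2/2 --
    PU: pen up
    FD 15: (157,0) -> (172,0) [heading=0, move]
    FD 14: (172,0) -> (186,0) [heading=0, move]
  ]
  -- iteration 4/4 --
  FD 4: (186,0) -> (190,0) [heading=0, move]
  REPEAT 2 [
    -- iteration 1/2 --
    PU: pen up
    FD 15: (190,0) -> (205,0) [heading=0, move]
    FD 14: (205,0) -> (219,0) [heading=0, move]
    -- iteration 2/2 --
    PU: pen up
    FD 15: (219,0) -> (234,0) [heading=0, move]
    FD 14: (234,0) -> (248,0) [heading=0, move]
  ]
]
Final: pos=(248,0), heading=0, 1 segment(s) drawn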